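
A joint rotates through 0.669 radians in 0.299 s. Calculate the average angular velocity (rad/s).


omega = delta_theta / delta_t
omega = 0.669 / 0.299
omega = 2.2375


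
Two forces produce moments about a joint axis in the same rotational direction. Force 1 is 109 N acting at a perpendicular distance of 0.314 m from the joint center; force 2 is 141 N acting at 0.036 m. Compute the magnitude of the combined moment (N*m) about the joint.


M = F1 * d1 + F2 * d2
M = 109 * 0.314 + 141 * 0.036
M = 34.2260 + 5.0760
M = 39.3020


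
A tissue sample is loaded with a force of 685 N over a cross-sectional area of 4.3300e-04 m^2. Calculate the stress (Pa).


stress = F / A
stress = 685 / 4.3300e-04
stress = 1.5820e+06


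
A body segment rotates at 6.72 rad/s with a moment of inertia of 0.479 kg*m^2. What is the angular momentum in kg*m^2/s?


L = I * omega
L = 0.479 * 6.72
L = 3.2189


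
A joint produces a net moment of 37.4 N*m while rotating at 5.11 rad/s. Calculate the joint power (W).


P = M * omega
P = 37.4 * 5.11
P = 191.1140


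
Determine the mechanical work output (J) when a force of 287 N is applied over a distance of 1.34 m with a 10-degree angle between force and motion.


W = F * d * cos(theta)
theta = 10 deg = 0.1745 rad
cos(theta) = 0.9848
W = 287 * 1.34 * 0.9848
W = 378.7374


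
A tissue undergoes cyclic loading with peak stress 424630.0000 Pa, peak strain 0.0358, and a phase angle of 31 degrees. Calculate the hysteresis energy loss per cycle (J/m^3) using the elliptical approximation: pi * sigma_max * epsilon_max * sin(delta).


E_loss = pi * sigma_max * epsilon_max * sin(delta)
delta = 31 deg = 0.5411 rad
sin(delta) = 0.5150
E_loss = pi * 424630.0000 * 0.0358 * 0.5150
E_loss = 24597.0435


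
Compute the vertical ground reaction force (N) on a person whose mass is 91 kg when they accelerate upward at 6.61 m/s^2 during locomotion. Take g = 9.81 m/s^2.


GRF = m * (g + a)
GRF = 91 * (9.81 + 6.61)
GRF = 91 * 16.4200
GRF = 1494.2200


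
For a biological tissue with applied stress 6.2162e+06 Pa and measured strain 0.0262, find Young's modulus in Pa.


E = stress / strain
E = 6.2162e+06 / 0.0262
E = 2.3726e+08


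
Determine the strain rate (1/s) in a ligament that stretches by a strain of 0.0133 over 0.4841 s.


strain_rate = delta_strain / delta_t
strain_rate = 0.0133 / 0.4841
strain_rate = 0.0275


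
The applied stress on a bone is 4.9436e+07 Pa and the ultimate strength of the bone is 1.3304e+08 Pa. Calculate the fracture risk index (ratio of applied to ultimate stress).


FRI = applied / ultimate
FRI = 4.9436e+07 / 1.3304e+08
FRI = 0.3716


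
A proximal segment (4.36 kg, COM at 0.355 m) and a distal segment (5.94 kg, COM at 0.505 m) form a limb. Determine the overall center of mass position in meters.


COM = (m1*x1 + m2*x2) / (m1 + m2)
COM = (4.36*0.355 + 5.94*0.505) / (4.36 + 5.94)
Numerator = 4.5475
Denominator = 10.3000
COM = 0.4415


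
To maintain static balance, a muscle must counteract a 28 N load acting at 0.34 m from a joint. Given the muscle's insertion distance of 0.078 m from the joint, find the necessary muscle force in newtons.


F_muscle = W * d_load / d_muscle
F_muscle = 28 * 0.34 / 0.078
Numerator = 9.5200
F_muscle = 122.0513


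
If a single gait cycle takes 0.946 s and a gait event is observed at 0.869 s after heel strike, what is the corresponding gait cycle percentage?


pct = (event_time / cycle_time) * 100
pct = (0.869 / 0.946) * 100
ratio = 0.9186
pct = 91.8605


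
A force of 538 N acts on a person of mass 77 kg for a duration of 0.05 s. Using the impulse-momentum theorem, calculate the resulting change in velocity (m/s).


J = F * dt = 538 * 0.05 = 26.9000 N*s
delta_v = J / m
delta_v = 26.9000 / 77
delta_v = 0.3494


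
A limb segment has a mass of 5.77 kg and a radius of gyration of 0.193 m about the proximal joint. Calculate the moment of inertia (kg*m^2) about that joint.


I = m * k^2
I = 5.77 * 0.193^2
k^2 = 0.0372
I = 0.2149


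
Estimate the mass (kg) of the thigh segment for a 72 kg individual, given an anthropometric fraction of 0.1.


m_segment = body_mass * fraction
m_segment = 72 * 0.1
m_segment = 7.2000


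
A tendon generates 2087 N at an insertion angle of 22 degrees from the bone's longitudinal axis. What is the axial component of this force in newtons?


F_eff = F_tendon * cos(theta)
theta = 22 deg = 0.3840 rad
cos(theta) = 0.9272
F_eff = 2087 * 0.9272
F_eff = 1935.0327


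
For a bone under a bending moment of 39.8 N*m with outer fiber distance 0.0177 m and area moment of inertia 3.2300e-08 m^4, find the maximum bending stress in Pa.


sigma = M * c / I
sigma = 39.8 * 0.0177 / 3.2300e-08
M * c = 0.7045
sigma = 2.1810e+07


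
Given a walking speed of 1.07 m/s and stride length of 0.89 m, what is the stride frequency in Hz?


f = v / stride_length
f = 1.07 / 0.89
f = 1.2022


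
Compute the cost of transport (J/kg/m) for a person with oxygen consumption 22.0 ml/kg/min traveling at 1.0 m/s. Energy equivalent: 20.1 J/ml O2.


Power per kg = VO2 * 20.1 / 60
Power per kg = 22.0 * 20.1 / 60 = 7.3700 W/kg
Cost = power_per_kg / speed
Cost = 7.3700 / 1.0
Cost = 7.3700


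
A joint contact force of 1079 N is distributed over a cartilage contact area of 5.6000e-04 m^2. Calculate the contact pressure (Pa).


P = F / A
P = 1079 / 5.6000e-04
P = 1.9268e+06


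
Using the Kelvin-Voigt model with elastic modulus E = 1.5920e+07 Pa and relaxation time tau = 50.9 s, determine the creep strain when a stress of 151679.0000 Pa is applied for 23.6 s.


epsilon(t) = (sigma/E) * (1 - exp(-t/tau))
sigma/E = 151679.0000 / 1.5920e+07 = 0.0095
exp(-t/tau) = exp(-23.6 / 50.9) = 0.6290
epsilon = 0.0095 * (1 - 0.6290)
epsilon = 0.0035


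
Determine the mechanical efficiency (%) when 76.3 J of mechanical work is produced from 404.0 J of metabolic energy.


eta = (W_mech / E_meta) * 100
eta = (76.3 / 404.0) * 100
ratio = 0.1889
eta = 18.8861


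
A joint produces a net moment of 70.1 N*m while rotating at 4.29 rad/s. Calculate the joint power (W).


P = M * omega
P = 70.1 * 4.29
P = 300.7290


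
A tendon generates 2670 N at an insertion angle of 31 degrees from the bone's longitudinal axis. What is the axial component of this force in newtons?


F_eff = F_tendon * cos(theta)
theta = 31 deg = 0.5411 rad
cos(theta) = 0.8572
F_eff = 2670 * 0.8572
F_eff = 2288.6367


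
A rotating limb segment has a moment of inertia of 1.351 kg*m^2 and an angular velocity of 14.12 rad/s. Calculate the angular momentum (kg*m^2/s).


L = I * omega
L = 1.351 * 14.12
L = 19.0761


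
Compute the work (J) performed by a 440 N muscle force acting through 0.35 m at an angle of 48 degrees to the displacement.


W = F * d * cos(theta)
theta = 48 deg = 0.8378 rad
cos(theta) = 0.6691
W = 440 * 0.35 * 0.6691
W = 103.0461


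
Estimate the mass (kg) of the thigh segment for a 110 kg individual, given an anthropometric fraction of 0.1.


m_segment = body_mass * fraction
m_segment = 110 * 0.1
m_segment = 11.0000


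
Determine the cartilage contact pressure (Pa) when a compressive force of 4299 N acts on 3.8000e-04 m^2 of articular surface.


P = F / A
P = 4299 / 3.8000e-04
P = 1.1313e+07


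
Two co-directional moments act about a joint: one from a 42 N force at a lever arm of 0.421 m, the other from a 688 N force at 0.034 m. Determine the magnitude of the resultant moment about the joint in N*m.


M = F1 * d1 + F2 * d2
M = 42 * 0.421 + 688 * 0.034
M = 17.6820 + 23.3920
M = 41.0740


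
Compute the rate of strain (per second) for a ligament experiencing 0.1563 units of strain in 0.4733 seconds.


strain_rate = delta_strain / delta_t
strain_rate = 0.1563 / 0.4733
strain_rate = 0.3302


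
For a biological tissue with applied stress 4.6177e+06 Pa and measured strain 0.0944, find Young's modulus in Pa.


E = stress / strain
E = 4.6177e+06 / 0.0944
E = 4.8916e+07


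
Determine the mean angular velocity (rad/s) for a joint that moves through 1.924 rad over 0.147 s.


omega = delta_theta / delta_t
omega = 1.924 / 0.147
omega = 13.0884


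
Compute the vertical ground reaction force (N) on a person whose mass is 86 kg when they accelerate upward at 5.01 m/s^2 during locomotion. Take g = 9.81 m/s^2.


GRF = m * (g + a)
GRF = 86 * (9.81 + 5.01)
GRF = 86 * 14.8200
GRF = 1274.5200


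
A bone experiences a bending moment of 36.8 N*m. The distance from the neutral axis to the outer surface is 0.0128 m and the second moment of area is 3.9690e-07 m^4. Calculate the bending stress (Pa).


sigma = M * c / I
sigma = 36.8 * 0.0128 / 3.9690e-07
M * c = 0.4710
sigma = 1.1868e+06


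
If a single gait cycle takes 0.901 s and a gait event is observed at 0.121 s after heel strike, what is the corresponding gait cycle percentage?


pct = (event_time / cycle_time) * 100
pct = (0.121 / 0.901) * 100
ratio = 0.1343
pct = 13.4295


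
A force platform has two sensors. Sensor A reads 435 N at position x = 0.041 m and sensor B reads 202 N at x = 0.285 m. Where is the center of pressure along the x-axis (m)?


COP_x = (F1*x1 + F2*x2) / (F1 + F2)
COP_x = (435*0.041 + 202*0.285) / (435 + 202)
Numerator = 75.4050
Denominator = 637
COP_x = 0.1184


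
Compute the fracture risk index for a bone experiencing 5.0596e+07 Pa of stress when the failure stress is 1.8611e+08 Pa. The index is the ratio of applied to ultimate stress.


FRI = applied / ultimate
FRI = 5.0596e+07 / 1.8611e+08
FRI = 0.2719


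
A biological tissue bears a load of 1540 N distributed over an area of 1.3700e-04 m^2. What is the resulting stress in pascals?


stress = F / A
stress = 1540 / 1.3700e-04
stress = 1.1241e+07


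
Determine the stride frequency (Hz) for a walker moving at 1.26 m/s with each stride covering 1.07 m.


f = v / stride_length
f = 1.26 / 1.07
f = 1.1776


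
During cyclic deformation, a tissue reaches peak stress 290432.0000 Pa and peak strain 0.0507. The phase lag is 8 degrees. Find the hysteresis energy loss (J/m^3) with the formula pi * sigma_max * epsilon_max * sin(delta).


E_loss = pi * sigma_max * epsilon_max * sin(delta)
delta = 8 deg = 0.1396 rad
sin(delta) = 0.1392
E_loss = pi * 290432.0000 * 0.0507 * 0.1392
E_loss = 6438.0983


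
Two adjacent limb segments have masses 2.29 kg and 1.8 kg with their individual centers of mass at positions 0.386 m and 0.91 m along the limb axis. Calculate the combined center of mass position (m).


COM = (m1*x1 + m2*x2) / (m1 + m2)
COM = (2.29*0.386 + 1.8*0.91) / (2.29 + 1.8)
Numerator = 2.5219
Denominator = 4.0900
COM = 0.6166


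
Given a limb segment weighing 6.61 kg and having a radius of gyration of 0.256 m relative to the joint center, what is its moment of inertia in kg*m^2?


I = m * k^2
I = 6.61 * 0.256^2
k^2 = 0.0655
I = 0.4332


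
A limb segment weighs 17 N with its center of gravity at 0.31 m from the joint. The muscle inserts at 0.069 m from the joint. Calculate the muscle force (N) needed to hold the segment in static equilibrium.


F_muscle = W * d_load / d_muscle
F_muscle = 17 * 0.31 / 0.069
Numerator = 5.2700
F_muscle = 76.3768


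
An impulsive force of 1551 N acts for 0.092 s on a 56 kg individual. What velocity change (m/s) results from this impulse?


J = F * dt = 1551 * 0.092 = 142.6920 N*s
delta_v = J / m
delta_v = 142.6920 / 56
delta_v = 2.5481


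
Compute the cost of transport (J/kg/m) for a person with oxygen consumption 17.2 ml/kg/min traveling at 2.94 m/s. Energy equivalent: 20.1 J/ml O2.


Power per kg = VO2 * 20.1 / 60
Power per kg = 17.2 * 20.1 / 60 = 5.7620 W/kg
Cost = power_per_kg / speed
Cost = 5.7620 / 2.94
Cost = 1.9599


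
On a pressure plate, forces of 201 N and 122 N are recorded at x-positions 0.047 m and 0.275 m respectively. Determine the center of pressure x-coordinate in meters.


COP_x = (F1*x1 + F2*x2) / (F1 + F2)
COP_x = (201*0.047 + 122*0.275) / (201 + 122)
Numerator = 42.9970
Denominator = 323
COP_x = 0.1331


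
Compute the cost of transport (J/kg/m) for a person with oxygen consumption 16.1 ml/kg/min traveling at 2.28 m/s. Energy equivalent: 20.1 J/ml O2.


Power per kg = VO2 * 20.1 / 60
Power per kg = 16.1 * 20.1 / 60 = 5.3935 W/kg
Cost = power_per_kg / speed
Cost = 5.3935 / 2.28
Cost = 2.3656


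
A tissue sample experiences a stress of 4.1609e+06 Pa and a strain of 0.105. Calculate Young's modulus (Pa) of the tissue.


E = stress / strain
E = 4.1609e+06 / 0.105
E = 3.9628e+07


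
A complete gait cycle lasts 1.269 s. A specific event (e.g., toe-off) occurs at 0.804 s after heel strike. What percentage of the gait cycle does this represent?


pct = (event_time / cycle_time) * 100
pct = (0.804 / 1.269) * 100
ratio = 0.6336
pct = 63.3570


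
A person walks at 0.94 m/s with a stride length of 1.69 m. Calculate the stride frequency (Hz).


f = v / stride_length
f = 0.94 / 1.69
f = 0.5562


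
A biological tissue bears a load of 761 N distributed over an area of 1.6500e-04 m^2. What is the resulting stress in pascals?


stress = F / A
stress = 761 / 1.6500e-04
stress = 4.6121e+06


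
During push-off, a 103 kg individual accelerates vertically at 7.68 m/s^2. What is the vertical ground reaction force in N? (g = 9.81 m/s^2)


GRF = m * (g + a)
GRF = 103 * (9.81 + 7.68)
GRF = 103 * 17.4900
GRF = 1801.4700


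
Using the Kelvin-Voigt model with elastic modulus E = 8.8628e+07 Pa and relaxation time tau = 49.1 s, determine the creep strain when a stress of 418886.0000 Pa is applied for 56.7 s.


epsilon(t) = (sigma/E) * (1 - exp(-t/tau))
sigma/E = 418886.0000 / 8.8628e+07 = 0.0047
exp(-t/tau) = exp(-56.7 / 49.1) = 0.3151
epsilon = 0.0047 * (1 - 0.3151)
epsilon = 0.0032


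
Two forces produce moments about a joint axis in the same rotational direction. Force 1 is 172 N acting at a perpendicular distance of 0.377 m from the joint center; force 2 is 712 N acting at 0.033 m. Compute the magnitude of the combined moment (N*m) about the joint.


M = F1 * d1 + F2 * d2
M = 172 * 0.377 + 712 * 0.033
M = 64.8440 + 23.4960
M = 88.3400


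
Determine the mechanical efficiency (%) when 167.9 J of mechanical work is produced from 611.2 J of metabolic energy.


eta = (W_mech / E_meta) * 100
eta = (167.9 / 611.2) * 100
ratio = 0.2747
eta = 27.4705


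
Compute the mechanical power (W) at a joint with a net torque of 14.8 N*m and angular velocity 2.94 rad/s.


P = M * omega
P = 14.8 * 2.94
P = 43.5120


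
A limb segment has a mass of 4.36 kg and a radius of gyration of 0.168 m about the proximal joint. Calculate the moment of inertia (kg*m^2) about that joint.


I = m * k^2
I = 4.36 * 0.168^2
k^2 = 0.0282
I = 0.1231


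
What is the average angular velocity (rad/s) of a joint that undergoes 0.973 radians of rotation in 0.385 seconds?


omega = delta_theta / delta_t
omega = 0.973 / 0.385
omega = 2.5273


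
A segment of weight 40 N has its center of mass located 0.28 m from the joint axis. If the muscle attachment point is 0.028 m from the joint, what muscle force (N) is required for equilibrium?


F_muscle = W * d_load / d_muscle
F_muscle = 40 * 0.28 / 0.028
Numerator = 11.2000
F_muscle = 400.0000


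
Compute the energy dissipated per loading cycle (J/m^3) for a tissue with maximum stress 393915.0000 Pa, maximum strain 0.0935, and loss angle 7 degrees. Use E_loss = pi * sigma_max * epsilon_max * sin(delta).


E_loss = pi * sigma_max * epsilon_max * sin(delta)
delta = 7 deg = 0.1222 rad
sin(delta) = 0.1219
E_loss = pi * 393915.0000 * 0.0935 * 0.1219
E_loss = 14101.2780


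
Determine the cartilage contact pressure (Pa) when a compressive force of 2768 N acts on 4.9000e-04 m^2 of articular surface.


P = F / A
P = 2768 / 4.9000e-04
P = 5.6490e+06


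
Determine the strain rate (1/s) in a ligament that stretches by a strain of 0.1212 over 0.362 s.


strain_rate = delta_strain / delta_t
strain_rate = 0.1212 / 0.362
strain_rate = 0.3348


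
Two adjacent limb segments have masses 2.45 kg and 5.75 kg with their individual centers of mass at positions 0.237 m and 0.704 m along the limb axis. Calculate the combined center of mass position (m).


COM = (m1*x1 + m2*x2) / (m1 + m2)
COM = (2.45*0.237 + 5.75*0.704) / (2.45 + 5.75)
Numerator = 4.6287
Denominator = 8.2000
COM = 0.5645


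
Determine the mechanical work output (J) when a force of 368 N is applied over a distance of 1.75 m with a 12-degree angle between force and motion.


W = F * d * cos(theta)
theta = 12 deg = 0.2094 rad
cos(theta) = 0.9781
W = 368 * 1.75 * 0.9781
W = 629.9271


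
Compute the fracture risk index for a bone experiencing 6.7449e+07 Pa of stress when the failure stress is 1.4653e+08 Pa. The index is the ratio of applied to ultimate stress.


FRI = applied / ultimate
FRI = 6.7449e+07 / 1.4653e+08
FRI = 0.4603


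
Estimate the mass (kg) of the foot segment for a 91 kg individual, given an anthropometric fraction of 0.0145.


m_segment = body_mass * fraction
m_segment = 91 * 0.0145
m_segment = 1.3195


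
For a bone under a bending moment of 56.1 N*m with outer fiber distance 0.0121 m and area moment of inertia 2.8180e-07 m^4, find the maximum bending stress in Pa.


sigma = M * c / I
sigma = 56.1 * 0.0121 / 2.8180e-07
M * c = 0.6788
sigma = 2.4088e+06


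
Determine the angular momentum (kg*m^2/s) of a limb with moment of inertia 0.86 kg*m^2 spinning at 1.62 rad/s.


L = I * omega
L = 0.86 * 1.62
L = 1.3932


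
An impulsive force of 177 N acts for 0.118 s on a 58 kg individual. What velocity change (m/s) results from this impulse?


J = F * dt = 177 * 0.118 = 20.8860 N*s
delta_v = J / m
delta_v = 20.8860 / 58
delta_v = 0.3601


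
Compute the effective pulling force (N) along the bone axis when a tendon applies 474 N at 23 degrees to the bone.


F_eff = F_tendon * cos(theta)
theta = 23 deg = 0.4014 rad
cos(theta) = 0.9205
F_eff = 474 * 0.9205
F_eff = 436.3193


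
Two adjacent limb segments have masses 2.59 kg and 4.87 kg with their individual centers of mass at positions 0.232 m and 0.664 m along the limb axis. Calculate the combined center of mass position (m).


COM = (m1*x1 + m2*x2) / (m1 + m2)
COM = (2.59*0.232 + 4.87*0.664) / (2.59 + 4.87)
Numerator = 3.8346
Denominator = 7.4600
COM = 0.5140


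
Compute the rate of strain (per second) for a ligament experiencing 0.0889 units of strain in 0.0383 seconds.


strain_rate = delta_strain / delta_t
strain_rate = 0.0889 / 0.0383
strain_rate = 2.3211


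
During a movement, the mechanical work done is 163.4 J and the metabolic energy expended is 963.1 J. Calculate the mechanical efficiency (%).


eta = (W_mech / E_meta) * 100
eta = (163.4 / 963.1) * 100
ratio = 0.1697
eta = 16.9660


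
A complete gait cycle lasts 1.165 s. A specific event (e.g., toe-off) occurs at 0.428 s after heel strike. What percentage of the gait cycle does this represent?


pct = (event_time / cycle_time) * 100
pct = (0.428 / 1.165) * 100
ratio = 0.3674
pct = 36.7382


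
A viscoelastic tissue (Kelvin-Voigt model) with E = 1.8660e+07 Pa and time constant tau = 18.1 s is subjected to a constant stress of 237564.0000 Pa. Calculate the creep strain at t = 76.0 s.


epsilon(t) = (sigma/E) * (1 - exp(-t/tau))
sigma/E = 237564.0000 / 1.8660e+07 = 0.0127
exp(-t/tau) = exp(-76.0 / 18.1) = 0.0150
epsilon = 0.0127 * (1 - 0.0150)
epsilon = 0.0125


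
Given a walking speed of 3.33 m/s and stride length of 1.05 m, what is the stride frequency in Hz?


f = v / stride_length
f = 3.33 / 1.05
f = 3.1714


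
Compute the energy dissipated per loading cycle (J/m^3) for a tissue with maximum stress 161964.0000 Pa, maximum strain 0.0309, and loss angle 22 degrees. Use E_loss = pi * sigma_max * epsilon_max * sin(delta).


E_loss = pi * sigma_max * epsilon_max * sin(delta)
delta = 22 deg = 0.3840 rad
sin(delta) = 0.3746
E_loss = pi * 161964.0000 * 0.0309 * 0.3746
E_loss = 5889.8233


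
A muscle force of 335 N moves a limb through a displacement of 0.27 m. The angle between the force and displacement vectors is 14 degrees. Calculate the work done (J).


W = F * d * cos(theta)
theta = 14 deg = 0.2443 rad
cos(theta) = 0.9703
W = 335 * 0.27 * 0.9703
W = 87.7632


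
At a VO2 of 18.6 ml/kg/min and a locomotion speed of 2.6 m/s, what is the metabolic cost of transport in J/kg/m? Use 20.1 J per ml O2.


Power per kg = VO2 * 20.1 / 60
Power per kg = 18.6 * 20.1 / 60 = 6.2310 W/kg
Cost = power_per_kg / speed
Cost = 6.2310 / 2.6
Cost = 2.3965


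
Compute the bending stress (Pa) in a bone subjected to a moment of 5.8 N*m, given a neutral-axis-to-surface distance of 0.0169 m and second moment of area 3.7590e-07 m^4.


sigma = M * c / I
sigma = 5.8 * 0.0169 / 3.7590e-07
M * c = 0.0980
sigma = 260760.8406


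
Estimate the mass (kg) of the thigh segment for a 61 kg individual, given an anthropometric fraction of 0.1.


m_segment = body_mass * fraction
m_segment = 61 * 0.1
m_segment = 6.1000


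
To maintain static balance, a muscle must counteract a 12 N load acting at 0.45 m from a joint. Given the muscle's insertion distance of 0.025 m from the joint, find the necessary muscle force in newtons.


F_muscle = W * d_load / d_muscle
F_muscle = 12 * 0.45 / 0.025
Numerator = 5.4000
F_muscle = 216.0000


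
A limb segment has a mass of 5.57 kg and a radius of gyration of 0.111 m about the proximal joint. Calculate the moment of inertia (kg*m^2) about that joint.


I = m * k^2
I = 5.57 * 0.111^2
k^2 = 0.0123
I = 0.0686


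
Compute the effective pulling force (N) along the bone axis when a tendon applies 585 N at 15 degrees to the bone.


F_eff = F_tendon * cos(theta)
theta = 15 deg = 0.2618 rad
cos(theta) = 0.9659
F_eff = 585 * 0.9659
F_eff = 565.0666


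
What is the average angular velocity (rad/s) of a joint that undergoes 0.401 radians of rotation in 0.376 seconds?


omega = delta_theta / delta_t
omega = 0.401 / 0.376
omega = 1.0665


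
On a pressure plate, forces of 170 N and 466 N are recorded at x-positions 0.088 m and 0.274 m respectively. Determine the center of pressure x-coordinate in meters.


COP_x = (F1*x1 + F2*x2) / (F1 + F2)
COP_x = (170*0.088 + 466*0.274) / (170 + 466)
Numerator = 142.6440
Denominator = 636
COP_x = 0.2243


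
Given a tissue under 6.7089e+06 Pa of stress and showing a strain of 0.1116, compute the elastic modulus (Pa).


E = stress / strain
E = 6.7089e+06 / 0.1116
E = 6.0116e+07


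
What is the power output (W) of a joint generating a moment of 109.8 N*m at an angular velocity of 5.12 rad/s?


P = M * omega
P = 109.8 * 5.12
P = 562.1760


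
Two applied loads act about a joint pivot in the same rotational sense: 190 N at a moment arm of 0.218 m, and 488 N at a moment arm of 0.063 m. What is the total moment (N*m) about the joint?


M = F1 * d1 + F2 * d2
M = 190 * 0.218 + 488 * 0.063
M = 41.4200 + 30.7440
M = 72.1640


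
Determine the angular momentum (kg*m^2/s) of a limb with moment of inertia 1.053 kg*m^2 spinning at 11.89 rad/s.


L = I * omega
L = 1.053 * 11.89
L = 12.5202


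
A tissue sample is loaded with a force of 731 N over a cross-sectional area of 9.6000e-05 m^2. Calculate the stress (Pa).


stress = F / A
stress = 731 / 9.6000e-05
stress = 7.6146e+06


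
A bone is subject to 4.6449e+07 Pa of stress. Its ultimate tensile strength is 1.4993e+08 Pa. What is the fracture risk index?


FRI = applied / ultimate
FRI = 4.6449e+07 / 1.4993e+08
FRI = 0.3098


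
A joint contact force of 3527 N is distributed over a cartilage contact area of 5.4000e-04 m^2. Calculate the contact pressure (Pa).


P = F / A
P = 3527 / 5.4000e-04
P = 6.5315e+06


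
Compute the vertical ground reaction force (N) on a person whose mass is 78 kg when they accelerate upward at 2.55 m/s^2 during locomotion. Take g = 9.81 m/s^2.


GRF = m * (g + a)
GRF = 78 * (9.81 + 2.55)
GRF = 78 * 12.3600
GRF = 964.0800


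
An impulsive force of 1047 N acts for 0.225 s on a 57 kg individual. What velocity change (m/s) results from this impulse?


J = F * dt = 1047 * 0.225 = 235.5750 N*s
delta_v = J / m
delta_v = 235.5750 / 57
delta_v = 4.1329


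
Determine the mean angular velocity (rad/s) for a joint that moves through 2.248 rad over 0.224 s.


omega = delta_theta / delta_t
omega = 2.248 / 0.224
omega = 10.0357


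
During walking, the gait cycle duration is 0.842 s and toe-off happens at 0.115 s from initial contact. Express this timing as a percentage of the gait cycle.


pct = (event_time / cycle_time) * 100
pct = (0.115 / 0.842) * 100
ratio = 0.1366
pct = 13.6580


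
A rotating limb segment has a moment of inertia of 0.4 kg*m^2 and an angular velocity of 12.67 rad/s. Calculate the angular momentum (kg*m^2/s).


L = I * omega
L = 0.4 * 12.67
L = 5.0680


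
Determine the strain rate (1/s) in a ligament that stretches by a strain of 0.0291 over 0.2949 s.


strain_rate = delta_strain / delta_t
strain_rate = 0.0291 / 0.2949
strain_rate = 0.0987


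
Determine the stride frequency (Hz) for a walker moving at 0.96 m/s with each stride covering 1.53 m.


f = v / stride_length
f = 0.96 / 1.53
f = 0.6275


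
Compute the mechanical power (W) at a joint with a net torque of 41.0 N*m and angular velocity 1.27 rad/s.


P = M * omega
P = 41.0 * 1.27
P = 52.0700


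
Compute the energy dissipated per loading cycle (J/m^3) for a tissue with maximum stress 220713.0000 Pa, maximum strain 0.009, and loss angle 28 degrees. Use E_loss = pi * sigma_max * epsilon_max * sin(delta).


E_loss = pi * sigma_max * epsilon_max * sin(delta)
delta = 28 deg = 0.4887 rad
sin(delta) = 0.4695
E_loss = pi * 220713.0000 * 0.009 * 0.4695
E_loss = 2929.7434


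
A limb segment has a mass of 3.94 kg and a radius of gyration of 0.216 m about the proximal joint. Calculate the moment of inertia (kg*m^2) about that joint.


I = m * k^2
I = 3.94 * 0.216^2
k^2 = 0.0467
I = 0.1838


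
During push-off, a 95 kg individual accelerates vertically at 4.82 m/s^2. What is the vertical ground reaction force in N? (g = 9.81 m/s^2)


GRF = m * (g + a)
GRF = 95 * (9.81 + 4.82)
GRF = 95 * 14.6300
GRF = 1389.8500


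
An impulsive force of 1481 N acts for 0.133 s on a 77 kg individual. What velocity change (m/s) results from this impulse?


J = F * dt = 1481 * 0.133 = 196.9730 N*s
delta_v = J / m
delta_v = 196.9730 / 77
delta_v = 2.5581


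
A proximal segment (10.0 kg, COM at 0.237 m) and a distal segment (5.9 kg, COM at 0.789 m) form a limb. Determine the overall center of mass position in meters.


COM = (m1*x1 + m2*x2) / (m1 + m2)
COM = (10.0*0.237 + 5.9*0.789) / (10.0 + 5.9)
Numerator = 7.0251
Denominator = 15.9000
COM = 0.4418


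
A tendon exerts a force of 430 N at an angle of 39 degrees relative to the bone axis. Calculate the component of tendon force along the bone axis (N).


F_eff = F_tendon * cos(theta)
theta = 39 deg = 0.6807 rad
cos(theta) = 0.7771
F_eff = 430 * 0.7771
F_eff = 334.1728


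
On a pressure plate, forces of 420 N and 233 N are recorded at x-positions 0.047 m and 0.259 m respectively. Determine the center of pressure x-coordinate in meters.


COP_x = (F1*x1 + F2*x2) / (F1 + F2)
COP_x = (420*0.047 + 233*0.259) / (420 + 233)
Numerator = 80.0870
Denominator = 653
COP_x = 0.1226


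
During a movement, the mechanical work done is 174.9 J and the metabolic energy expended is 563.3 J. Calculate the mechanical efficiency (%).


eta = (W_mech / E_meta) * 100
eta = (174.9 / 563.3) * 100
ratio = 0.3105
eta = 31.0492


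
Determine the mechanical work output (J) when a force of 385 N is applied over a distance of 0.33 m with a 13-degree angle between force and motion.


W = F * d * cos(theta)
theta = 13 deg = 0.2269 rad
cos(theta) = 0.9744
W = 385 * 0.33 * 0.9744
W = 123.7937


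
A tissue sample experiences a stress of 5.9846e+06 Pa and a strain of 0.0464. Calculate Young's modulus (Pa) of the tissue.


E = stress / strain
E = 5.9846e+06 / 0.0464
E = 1.2898e+08


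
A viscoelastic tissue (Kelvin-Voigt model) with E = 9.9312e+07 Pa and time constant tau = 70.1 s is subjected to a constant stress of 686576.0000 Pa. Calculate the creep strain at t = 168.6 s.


epsilon(t) = (sigma/E) * (1 - exp(-t/tau))
sigma/E = 686576.0000 / 9.9312e+07 = 0.0069
exp(-t/tau) = exp(-168.6 / 70.1) = 0.0903
epsilon = 0.0069 * (1 - 0.0903)
epsilon = 0.0063


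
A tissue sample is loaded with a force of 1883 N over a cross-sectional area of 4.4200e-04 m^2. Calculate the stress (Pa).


stress = F / A
stress = 1883 / 4.4200e-04
stress = 4.2602e+06


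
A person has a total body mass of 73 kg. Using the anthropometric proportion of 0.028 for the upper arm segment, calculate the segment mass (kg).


m_segment = body_mass * fraction
m_segment = 73 * 0.028
m_segment = 2.0440


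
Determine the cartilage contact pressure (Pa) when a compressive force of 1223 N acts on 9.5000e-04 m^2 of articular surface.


P = F / A
P = 1223 / 9.5000e-04
P = 1.2874e+06


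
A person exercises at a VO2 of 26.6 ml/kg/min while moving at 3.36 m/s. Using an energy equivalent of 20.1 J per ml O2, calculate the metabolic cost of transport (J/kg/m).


Power per kg = VO2 * 20.1 / 60
Power per kg = 26.6 * 20.1 / 60 = 8.9110 W/kg
Cost = power_per_kg / speed
Cost = 8.9110 / 3.36
Cost = 2.6521


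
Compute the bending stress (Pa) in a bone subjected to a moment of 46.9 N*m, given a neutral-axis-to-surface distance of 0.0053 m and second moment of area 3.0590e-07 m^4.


sigma = M * c / I
sigma = 46.9 * 0.0053 / 3.0590e-07
M * c = 0.2486
sigma = 812585.8124


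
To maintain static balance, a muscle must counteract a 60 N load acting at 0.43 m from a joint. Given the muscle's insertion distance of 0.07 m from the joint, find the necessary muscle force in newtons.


F_muscle = W * d_load / d_muscle
F_muscle = 60 * 0.43 / 0.07
Numerator = 25.8000
F_muscle = 368.5714


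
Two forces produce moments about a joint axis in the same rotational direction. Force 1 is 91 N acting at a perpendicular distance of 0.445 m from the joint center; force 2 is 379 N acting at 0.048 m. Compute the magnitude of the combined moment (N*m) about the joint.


M = F1 * d1 + F2 * d2
M = 91 * 0.445 + 379 * 0.048
M = 40.4950 + 18.1920
M = 58.6870


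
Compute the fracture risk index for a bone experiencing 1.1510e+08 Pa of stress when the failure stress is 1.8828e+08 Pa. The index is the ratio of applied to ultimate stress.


FRI = applied / ultimate
FRI = 1.1510e+08 / 1.8828e+08
FRI = 0.6113


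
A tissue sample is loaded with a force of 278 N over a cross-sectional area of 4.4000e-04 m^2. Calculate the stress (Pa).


stress = F / A
stress = 278 / 4.4000e-04
stress = 631818.1818


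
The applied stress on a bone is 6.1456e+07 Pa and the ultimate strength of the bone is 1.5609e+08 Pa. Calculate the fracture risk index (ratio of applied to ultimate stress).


FRI = applied / ultimate
FRI = 6.1456e+07 / 1.5609e+08
FRI = 0.3937


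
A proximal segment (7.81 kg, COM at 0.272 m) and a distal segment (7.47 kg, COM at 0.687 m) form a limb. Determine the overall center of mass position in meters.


COM = (m1*x1 + m2*x2) / (m1 + m2)
COM = (7.81*0.272 + 7.47*0.687) / (7.81 + 7.47)
Numerator = 7.2562
Denominator = 15.2800
COM = 0.4749


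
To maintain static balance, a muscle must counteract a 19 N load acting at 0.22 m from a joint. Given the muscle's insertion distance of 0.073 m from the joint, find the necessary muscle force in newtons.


F_muscle = W * d_load / d_muscle
F_muscle = 19 * 0.22 / 0.073
Numerator = 4.1800
F_muscle = 57.2603


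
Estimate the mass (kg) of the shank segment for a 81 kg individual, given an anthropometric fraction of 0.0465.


m_segment = body_mass * fraction
m_segment = 81 * 0.0465
m_segment = 3.7665


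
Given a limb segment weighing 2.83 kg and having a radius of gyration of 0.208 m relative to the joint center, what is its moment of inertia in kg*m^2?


I = m * k^2
I = 2.83 * 0.208^2
k^2 = 0.0433
I = 0.1224


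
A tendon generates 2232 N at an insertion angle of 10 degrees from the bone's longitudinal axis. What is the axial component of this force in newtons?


F_eff = F_tendon * cos(theta)
theta = 10 deg = 0.1745 rad
cos(theta) = 0.9848
F_eff = 2232 * 0.9848
F_eff = 2198.0909


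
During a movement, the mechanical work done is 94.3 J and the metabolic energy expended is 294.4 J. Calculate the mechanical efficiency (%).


eta = (W_mech / E_meta) * 100
eta = (94.3 / 294.4) * 100
ratio = 0.3203
eta = 32.0312


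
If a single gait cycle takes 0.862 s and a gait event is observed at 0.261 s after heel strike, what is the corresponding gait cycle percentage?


pct = (event_time / cycle_time) * 100
pct = (0.261 / 0.862) * 100
ratio = 0.3028
pct = 30.2784


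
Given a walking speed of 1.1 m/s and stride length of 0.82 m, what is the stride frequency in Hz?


f = v / stride_length
f = 1.1 / 0.82
f = 1.3415


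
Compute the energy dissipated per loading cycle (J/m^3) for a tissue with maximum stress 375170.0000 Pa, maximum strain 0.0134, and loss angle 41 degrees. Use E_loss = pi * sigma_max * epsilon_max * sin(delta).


E_loss = pi * sigma_max * epsilon_max * sin(delta)
delta = 41 deg = 0.7156 rad
sin(delta) = 0.6561
E_loss = pi * 375170.0000 * 0.0134 * 0.6561
E_loss = 10361.5730


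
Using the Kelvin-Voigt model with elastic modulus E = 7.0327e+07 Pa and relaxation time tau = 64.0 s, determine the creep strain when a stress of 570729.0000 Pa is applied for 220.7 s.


epsilon(t) = (sigma/E) * (1 - exp(-t/tau))
sigma/E = 570729.0000 / 7.0327e+07 = 0.0081
exp(-t/tau) = exp(-220.7 / 64.0) = 0.0318
epsilon = 0.0081 * (1 - 0.0318)
epsilon = 0.0079


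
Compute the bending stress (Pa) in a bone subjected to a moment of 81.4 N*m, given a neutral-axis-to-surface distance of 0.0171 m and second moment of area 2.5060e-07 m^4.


sigma = M * c / I
sigma = 81.4 * 0.0171 / 2.5060e-07
M * c = 1.3919
sigma = 5.5544e+06


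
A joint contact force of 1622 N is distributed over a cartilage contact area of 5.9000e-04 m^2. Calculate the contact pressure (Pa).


P = F / A
P = 1622 / 5.9000e-04
P = 2.7492e+06


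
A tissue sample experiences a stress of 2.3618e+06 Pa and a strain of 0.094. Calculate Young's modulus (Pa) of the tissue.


E = stress / strain
E = 2.3618e+06 / 0.094
E = 2.5126e+07


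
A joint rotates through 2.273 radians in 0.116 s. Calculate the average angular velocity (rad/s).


omega = delta_theta / delta_t
omega = 2.273 / 0.116
omega = 19.5948


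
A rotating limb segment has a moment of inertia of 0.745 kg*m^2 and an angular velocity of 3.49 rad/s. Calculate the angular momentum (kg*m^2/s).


L = I * omega
L = 0.745 * 3.49
L = 2.6000


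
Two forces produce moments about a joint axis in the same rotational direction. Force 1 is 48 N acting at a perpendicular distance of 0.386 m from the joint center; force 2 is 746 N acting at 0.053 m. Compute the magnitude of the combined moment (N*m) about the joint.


M = F1 * d1 + F2 * d2
M = 48 * 0.386 + 746 * 0.053
M = 18.5280 + 39.5380
M = 58.0660


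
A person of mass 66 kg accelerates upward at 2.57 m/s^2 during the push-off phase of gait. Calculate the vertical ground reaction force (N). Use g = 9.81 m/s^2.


GRF = m * (g + a)
GRF = 66 * (9.81 + 2.57)
GRF = 66 * 12.3800
GRF = 817.0800


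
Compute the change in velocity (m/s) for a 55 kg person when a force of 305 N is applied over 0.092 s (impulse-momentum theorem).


J = F * dt = 305 * 0.092 = 28.0600 N*s
delta_v = J / m
delta_v = 28.0600 / 55
delta_v = 0.5102


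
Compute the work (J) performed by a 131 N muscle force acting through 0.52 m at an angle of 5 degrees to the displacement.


W = F * d * cos(theta)
theta = 5 deg = 0.0873 rad
cos(theta) = 0.9962
W = 131 * 0.52 * 0.9962
W = 67.8608


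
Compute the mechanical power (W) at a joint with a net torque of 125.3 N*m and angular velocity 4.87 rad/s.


P = M * omega
P = 125.3 * 4.87
P = 610.2110


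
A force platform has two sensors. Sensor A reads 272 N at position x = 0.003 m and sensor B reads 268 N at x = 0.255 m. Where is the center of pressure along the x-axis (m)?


COP_x = (F1*x1 + F2*x2) / (F1 + F2)
COP_x = (272*0.003 + 268*0.255) / (272 + 268)
Numerator = 69.1560
Denominator = 540
COP_x = 0.1281


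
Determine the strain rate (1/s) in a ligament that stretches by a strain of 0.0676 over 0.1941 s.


strain_rate = delta_strain / delta_t
strain_rate = 0.0676 / 0.1941
strain_rate = 0.3483


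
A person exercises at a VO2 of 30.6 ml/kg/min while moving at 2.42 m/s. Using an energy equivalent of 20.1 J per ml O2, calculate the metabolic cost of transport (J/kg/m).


Power per kg = VO2 * 20.1 / 60
Power per kg = 30.6 * 20.1 / 60 = 10.2510 W/kg
Cost = power_per_kg / speed
Cost = 10.2510 / 2.42
Cost = 4.2360


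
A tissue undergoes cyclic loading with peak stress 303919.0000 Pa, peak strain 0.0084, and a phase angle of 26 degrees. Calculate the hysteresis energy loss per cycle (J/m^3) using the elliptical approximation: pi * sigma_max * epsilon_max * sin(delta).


E_loss = pi * sigma_max * epsilon_max * sin(delta)
delta = 26 deg = 0.4538 rad
sin(delta) = 0.4384
E_loss = pi * 303919.0000 * 0.0084 * 0.4384
E_loss = 3515.8389


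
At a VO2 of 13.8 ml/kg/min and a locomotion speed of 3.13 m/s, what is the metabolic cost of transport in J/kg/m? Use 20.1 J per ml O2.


Power per kg = VO2 * 20.1 / 60
Power per kg = 13.8 * 20.1 / 60 = 4.6230 W/kg
Cost = power_per_kg / speed
Cost = 4.6230 / 3.13
Cost = 1.4770


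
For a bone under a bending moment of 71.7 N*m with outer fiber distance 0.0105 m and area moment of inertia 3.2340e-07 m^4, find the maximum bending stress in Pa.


sigma = M * c / I
sigma = 71.7 * 0.0105 / 3.2340e-07
M * c = 0.7529
sigma = 2.3279e+06


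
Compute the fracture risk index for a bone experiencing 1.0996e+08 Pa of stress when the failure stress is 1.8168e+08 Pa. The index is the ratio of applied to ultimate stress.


FRI = applied / ultimate
FRI = 1.0996e+08 / 1.8168e+08
FRI = 0.6052


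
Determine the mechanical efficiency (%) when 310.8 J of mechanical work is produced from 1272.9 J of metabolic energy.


eta = (W_mech / E_meta) * 100
eta = (310.8 / 1272.9) * 100
ratio = 0.2442
eta = 24.4167


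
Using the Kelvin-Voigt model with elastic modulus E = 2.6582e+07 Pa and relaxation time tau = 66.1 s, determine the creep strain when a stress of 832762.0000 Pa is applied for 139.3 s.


epsilon(t) = (sigma/E) * (1 - exp(-t/tau))
sigma/E = 832762.0000 / 2.6582e+07 = 0.0313
exp(-t/tau) = exp(-139.3 / 66.1) = 0.1216
epsilon = 0.0313 * (1 - 0.1216)
epsilon = 0.0275


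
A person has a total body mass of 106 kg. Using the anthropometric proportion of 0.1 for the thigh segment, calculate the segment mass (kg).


m_segment = body_mass * fraction
m_segment = 106 * 0.1
m_segment = 10.6000


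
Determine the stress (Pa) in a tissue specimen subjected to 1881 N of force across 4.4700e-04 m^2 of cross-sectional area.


stress = F / A
stress = 1881 / 4.4700e-04
stress = 4.2081e+06


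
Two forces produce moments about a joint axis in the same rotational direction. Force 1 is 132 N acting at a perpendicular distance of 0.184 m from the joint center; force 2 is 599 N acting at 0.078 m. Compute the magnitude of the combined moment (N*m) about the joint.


M = F1 * d1 + F2 * d2
M = 132 * 0.184 + 599 * 0.078
M = 24.2880 + 46.7220
M = 71.0100


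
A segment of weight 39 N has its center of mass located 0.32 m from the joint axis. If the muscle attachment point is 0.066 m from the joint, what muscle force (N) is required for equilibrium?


F_muscle = W * d_load / d_muscle
F_muscle = 39 * 0.32 / 0.066
Numerator = 12.4800
F_muscle = 189.0909
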